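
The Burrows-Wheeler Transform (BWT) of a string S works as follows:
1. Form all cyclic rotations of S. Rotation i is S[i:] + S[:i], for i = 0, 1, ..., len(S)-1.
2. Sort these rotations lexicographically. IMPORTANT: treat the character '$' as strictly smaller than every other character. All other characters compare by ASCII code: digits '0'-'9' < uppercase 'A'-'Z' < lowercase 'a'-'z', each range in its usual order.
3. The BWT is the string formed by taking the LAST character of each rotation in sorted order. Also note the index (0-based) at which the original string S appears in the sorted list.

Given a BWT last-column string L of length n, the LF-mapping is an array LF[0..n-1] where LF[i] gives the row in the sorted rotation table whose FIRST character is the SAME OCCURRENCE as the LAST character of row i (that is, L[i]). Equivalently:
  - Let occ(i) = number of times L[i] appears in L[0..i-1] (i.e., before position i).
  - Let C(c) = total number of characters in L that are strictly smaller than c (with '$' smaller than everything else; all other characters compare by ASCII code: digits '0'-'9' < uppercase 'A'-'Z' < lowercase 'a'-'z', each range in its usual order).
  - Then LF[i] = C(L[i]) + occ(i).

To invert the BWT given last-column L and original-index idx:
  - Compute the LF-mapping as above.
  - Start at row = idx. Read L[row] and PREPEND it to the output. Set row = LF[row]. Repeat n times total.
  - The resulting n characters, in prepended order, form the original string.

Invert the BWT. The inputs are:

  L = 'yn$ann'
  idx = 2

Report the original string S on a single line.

LF mapping: 5 2 0 1 3 4
Walk LF starting at row 2, prepending L[row]:
  step 1: row=2, L[2]='$', prepend. Next row=LF[2]=0
  step 2: row=0, L[0]='y', prepend. Next row=LF[0]=5
  step 3: row=5, L[5]='n', prepend. Next row=LF[5]=4
  step 4: row=4, L[4]='n', prepend. Next row=LF[4]=3
  step 5: row=3, L[3]='a', prepend. Next row=LF[3]=1
  step 6: row=1, L[1]='n', prepend. Next row=LF[1]=2
Reversed output: nanny$

Answer: nanny$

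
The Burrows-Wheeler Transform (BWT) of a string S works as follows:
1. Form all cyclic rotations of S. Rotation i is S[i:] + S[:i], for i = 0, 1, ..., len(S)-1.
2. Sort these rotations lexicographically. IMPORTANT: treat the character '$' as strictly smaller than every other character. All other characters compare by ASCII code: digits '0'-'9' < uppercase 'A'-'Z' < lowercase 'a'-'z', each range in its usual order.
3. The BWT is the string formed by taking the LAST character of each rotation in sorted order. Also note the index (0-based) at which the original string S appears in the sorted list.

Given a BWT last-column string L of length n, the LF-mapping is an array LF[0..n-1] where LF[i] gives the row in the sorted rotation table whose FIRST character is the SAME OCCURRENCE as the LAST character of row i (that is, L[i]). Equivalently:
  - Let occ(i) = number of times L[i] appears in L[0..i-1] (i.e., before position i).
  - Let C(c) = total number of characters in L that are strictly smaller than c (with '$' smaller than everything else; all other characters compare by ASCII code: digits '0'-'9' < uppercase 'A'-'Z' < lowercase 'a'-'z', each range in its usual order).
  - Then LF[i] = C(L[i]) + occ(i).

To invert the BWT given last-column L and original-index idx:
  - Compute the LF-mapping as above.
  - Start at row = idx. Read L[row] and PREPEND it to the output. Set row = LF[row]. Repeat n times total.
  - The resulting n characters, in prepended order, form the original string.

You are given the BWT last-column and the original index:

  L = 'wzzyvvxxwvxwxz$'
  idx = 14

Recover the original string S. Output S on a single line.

LF mapping: 4 12 13 11 1 2 7 8 5 3 9 6 10 14 0
Walk LF starting at row 14, prepending L[row]:
  step 1: row=14, L[14]='$', prepend. Next row=LF[14]=0
  step 2: row=0, L[0]='w', prepend. Next row=LF[0]=4
  step 3: row=4, L[4]='v', prepend. Next row=LF[4]=1
  step 4: row=1, L[1]='z', prepend. Next row=LF[1]=12
  step 5: row=12, L[12]='x', prepend. Next row=LF[12]=10
  step 6: row=10, L[10]='x', prepend. Next row=LF[10]=9
  step 7: row=9, L[9]='v', prepend. Next row=LF[9]=3
  step 8: row=3, L[3]='y', prepend. Next row=LF[3]=11
  step 9: row=11, L[11]='w', prepend. Next row=LF[11]=6
  step 10: row=6, L[6]='x', prepend. Next row=LF[6]=7
  step 11: row=7, L[7]='x', prepend. Next row=LF[7]=8
  step 12: row=8, L[8]='w', prepend. Next row=LF[8]=5
  step 13: row=5, L[5]='v', prepend. Next row=LF[5]=2
  step 14: row=2, L[2]='z', prepend. Next row=LF[2]=13
  step 15: row=13, L[13]='z', prepend. Next row=LF[13]=14
Reversed output: zzvwxxwyvxxzvw$

Answer: zzvwxxwyvxxzvw$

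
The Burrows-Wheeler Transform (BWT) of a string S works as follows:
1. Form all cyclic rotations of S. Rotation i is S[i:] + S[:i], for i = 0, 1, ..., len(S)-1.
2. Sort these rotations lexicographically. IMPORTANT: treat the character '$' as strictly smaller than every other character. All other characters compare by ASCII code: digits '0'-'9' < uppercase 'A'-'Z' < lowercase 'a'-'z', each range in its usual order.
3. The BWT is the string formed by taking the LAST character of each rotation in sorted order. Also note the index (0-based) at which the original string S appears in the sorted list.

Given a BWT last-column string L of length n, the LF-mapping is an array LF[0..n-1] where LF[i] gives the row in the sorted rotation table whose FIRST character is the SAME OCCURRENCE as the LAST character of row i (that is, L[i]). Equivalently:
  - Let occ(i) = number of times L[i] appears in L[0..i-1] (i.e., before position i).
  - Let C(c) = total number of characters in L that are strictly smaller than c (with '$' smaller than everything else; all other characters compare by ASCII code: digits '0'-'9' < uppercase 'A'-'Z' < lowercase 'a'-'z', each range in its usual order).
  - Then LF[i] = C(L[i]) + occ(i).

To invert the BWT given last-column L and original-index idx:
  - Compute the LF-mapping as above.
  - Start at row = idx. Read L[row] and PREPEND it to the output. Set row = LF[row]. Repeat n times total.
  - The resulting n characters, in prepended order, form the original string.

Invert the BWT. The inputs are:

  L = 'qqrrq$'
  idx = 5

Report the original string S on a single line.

Answer: rqrqq$

Derivation:
LF mapping: 1 2 4 5 3 0
Walk LF starting at row 5, prepending L[row]:
  step 1: row=5, L[5]='$', prepend. Next row=LF[5]=0
  step 2: row=0, L[0]='q', prepend. Next row=LF[0]=1
  step 3: row=1, L[1]='q', prepend. Next row=LF[1]=2
  step 4: row=2, L[2]='r', prepend. Next row=LF[2]=4
  step 5: row=4, L[4]='q', prepend. Next row=LF[4]=3
  step 6: row=3, L[3]='r', prepend. Next row=LF[3]=5
Reversed output: rqrqq$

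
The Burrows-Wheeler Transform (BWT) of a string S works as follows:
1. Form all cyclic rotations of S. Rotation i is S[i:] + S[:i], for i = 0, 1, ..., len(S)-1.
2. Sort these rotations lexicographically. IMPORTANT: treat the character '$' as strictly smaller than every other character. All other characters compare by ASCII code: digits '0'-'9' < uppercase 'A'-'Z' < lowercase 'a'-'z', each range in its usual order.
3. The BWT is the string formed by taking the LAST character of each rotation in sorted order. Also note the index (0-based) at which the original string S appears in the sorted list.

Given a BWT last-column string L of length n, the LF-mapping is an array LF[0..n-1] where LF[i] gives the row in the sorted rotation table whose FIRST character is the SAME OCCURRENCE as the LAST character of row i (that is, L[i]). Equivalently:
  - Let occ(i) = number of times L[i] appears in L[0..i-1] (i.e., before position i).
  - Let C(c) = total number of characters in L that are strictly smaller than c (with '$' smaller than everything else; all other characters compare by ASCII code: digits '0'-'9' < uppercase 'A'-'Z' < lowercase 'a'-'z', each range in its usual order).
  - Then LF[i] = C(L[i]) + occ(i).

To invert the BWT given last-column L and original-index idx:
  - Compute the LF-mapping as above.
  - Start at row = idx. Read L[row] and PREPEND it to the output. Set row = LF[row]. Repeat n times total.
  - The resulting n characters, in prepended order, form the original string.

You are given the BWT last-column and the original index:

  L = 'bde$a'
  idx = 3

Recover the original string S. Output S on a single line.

LF mapping: 2 3 4 0 1
Walk LF starting at row 3, prepending L[row]:
  step 1: row=3, L[3]='$', prepend. Next row=LF[3]=0
  step 2: row=0, L[0]='b', prepend. Next row=LF[0]=2
  step 3: row=2, L[2]='e', prepend. Next row=LF[2]=4
  step 4: row=4, L[4]='a', prepend. Next row=LF[4]=1
  step 5: row=1, L[1]='d', prepend. Next row=LF[1]=3
Reversed output: daeb$

Answer: daeb$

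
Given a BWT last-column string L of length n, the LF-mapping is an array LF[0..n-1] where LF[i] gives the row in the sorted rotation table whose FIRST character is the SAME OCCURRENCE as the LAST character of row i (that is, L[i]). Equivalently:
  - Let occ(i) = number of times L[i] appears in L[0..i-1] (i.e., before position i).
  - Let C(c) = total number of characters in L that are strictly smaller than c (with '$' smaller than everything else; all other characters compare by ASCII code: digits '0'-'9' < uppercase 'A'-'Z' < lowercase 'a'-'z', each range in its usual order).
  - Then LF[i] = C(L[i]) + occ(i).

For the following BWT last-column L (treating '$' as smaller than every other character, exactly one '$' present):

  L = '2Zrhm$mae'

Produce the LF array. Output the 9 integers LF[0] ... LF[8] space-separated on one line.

Char counts: '$':1, '2':1, 'Z':1, 'a':1, 'e':1, 'h':1, 'm':2, 'r':1
C (first-col start): C('$')=0, C('2')=1, C('Z')=2, C('a')=3, C('e')=4, C('h')=5, C('m')=6, C('r')=8
L[0]='2': occ=0, LF[0]=C('2')+0=1+0=1
L[1]='Z': occ=0, LF[1]=C('Z')+0=2+0=2
L[2]='r': occ=0, LF[2]=C('r')+0=8+0=8
L[3]='h': occ=0, LF[3]=C('h')+0=5+0=5
L[4]='m': occ=0, LF[4]=C('m')+0=6+0=6
L[5]='$': occ=0, LF[5]=C('$')+0=0+0=0
L[6]='m': occ=1, LF[6]=C('m')+1=6+1=7
L[7]='a': occ=0, LF[7]=C('a')+0=3+0=3
L[8]='e': occ=0, LF[8]=C('e')+0=4+0=4

Answer: 1 2 8 5 6 0 7 3 4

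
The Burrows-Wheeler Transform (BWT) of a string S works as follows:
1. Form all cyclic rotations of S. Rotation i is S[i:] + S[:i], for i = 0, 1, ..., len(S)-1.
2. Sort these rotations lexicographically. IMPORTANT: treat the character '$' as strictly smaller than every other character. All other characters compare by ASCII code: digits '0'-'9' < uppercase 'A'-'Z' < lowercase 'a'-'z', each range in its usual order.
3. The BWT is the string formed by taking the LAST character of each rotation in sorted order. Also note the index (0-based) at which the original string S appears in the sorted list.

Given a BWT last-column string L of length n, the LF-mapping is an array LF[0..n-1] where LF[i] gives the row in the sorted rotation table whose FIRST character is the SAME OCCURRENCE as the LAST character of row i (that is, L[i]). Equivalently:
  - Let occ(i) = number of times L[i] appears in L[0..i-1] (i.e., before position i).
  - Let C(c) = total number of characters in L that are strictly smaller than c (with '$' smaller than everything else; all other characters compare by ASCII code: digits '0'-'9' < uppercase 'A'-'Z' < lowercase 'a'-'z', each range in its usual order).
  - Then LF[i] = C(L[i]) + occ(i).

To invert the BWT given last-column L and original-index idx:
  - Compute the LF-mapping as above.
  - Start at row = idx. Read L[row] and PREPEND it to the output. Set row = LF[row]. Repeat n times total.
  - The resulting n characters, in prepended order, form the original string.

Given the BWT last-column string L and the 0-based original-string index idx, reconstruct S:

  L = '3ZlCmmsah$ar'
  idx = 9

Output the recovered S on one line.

Answer: marshmalCZ3$

Derivation:
LF mapping: 1 3 7 2 8 9 11 4 6 0 5 10
Walk LF starting at row 9, prepending L[row]:
  step 1: row=9, L[9]='$', prepend. Next row=LF[9]=0
  step 2: row=0, L[0]='3', prepend. Next row=LF[0]=1
  step 3: row=1, L[1]='Z', prepend. Next row=LF[1]=3
  step 4: row=3, L[3]='C', prepend. Next row=LF[3]=2
  step 5: row=2, L[2]='l', prepend. Next row=LF[2]=7
  step 6: row=7, L[7]='a', prepend. Next row=LF[7]=4
  step 7: row=4, L[4]='m', prepend. Next row=LF[4]=8
  step 8: row=8, L[8]='h', prepend. Next row=LF[8]=6
  step 9: row=6, L[6]='s', prepend. Next row=LF[6]=11
  step 10: row=11, L[11]='r', prepend. Next row=LF[11]=10
  step 11: row=10, L[10]='a', prepend. Next row=LF[10]=5
  step 12: row=5, L[5]='m', prepend. Next row=LF[5]=9
Reversed output: marshmalCZ3$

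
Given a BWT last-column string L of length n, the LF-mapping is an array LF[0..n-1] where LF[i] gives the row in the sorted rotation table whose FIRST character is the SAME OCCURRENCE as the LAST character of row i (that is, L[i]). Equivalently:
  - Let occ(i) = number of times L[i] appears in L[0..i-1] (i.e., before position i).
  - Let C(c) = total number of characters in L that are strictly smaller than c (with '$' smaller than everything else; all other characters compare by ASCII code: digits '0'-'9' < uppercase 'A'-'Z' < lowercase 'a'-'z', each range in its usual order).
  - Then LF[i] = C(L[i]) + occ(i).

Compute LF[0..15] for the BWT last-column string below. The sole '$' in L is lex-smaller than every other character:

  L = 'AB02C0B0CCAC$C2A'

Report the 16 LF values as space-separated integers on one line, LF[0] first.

Answer: 6 9 1 4 11 2 10 3 12 13 7 14 0 15 5 8

Derivation:
Char counts: '$':1, '0':3, '2':2, 'A':3, 'B':2, 'C':5
C (first-col start): C('$')=0, C('0')=1, C('2')=4, C('A')=6, C('B')=9, C('C')=11
L[0]='A': occ=0, LF[0]=C('A')+0=6+0=6
L[1]='B': occ=0, LF[1]=C('B')+0=9+0=9
L[2]='0': occ=0, LF[2]=C('0')+0=1+0=1
L[3]='2': occ=0, LF[3]=C('2')+0=4+0=4
L[4]='C': occ=0, LF[4]=C('C')+0=11+0=11
L[5]='0': occ=1, LF[5]=C('0')+1=1+1=2
L[6]='B': occ=1, LF[6]=C('B')+1=9+1=10
L[7]='0': occ=2, LF[7]=C('0')+2=1+2=3
L[8]='C': occ=1, LF[8]=C('C')+1=11+1=12
L[9]='C': occ=2, LF[9]=C('C')+2=11+2=13
L[10]='A': occ=1, LF[10]=C('A')+1=6+1=7
L[11]='C': occ=3, LF[11]=C('C')+3=11+3=14
L[12]='$': occ=0, LF[12]=C('$')+0=0+0=0
L[13]='C': occ=4, LF[13]=C('C')+4=11+4=15
L[14]='2': occ=1, LF[14]=C('2')+1=4+1=5
L[15]='A': occ=2, LF[15]=C('A')+2=6+2=8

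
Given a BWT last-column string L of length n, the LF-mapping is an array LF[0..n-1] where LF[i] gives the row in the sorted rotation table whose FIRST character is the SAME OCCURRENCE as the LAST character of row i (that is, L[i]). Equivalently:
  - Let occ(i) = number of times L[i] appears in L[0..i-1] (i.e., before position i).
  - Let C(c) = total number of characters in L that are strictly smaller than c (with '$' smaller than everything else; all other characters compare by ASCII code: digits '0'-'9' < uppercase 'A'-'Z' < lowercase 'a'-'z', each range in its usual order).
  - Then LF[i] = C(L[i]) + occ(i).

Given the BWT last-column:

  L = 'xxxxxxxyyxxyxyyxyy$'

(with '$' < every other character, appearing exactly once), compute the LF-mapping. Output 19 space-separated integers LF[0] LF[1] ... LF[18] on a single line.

Answer: 1 2 3 4 5 6 7 12 13 8 9 14 10 15 16 11 17 18 0

Derivation:
Char counts: '$':1, 'x':11, 'y':7
C (first-col start): C('$')=0, C('x')=1, C('y')=12
L[0]='x': occ=0, LF[0]=C('x')+0=1+0=1
L[1]='x': occ=1, LF[1]=C('x')+1=1+1=2
L[2]='x': occ=2, LF[2]=C('x')+2=1+2=3
L[3]='x': occ=3, LF[3]=C('x')+3=1+3=4
L[4]='x': occ=4, LF[4]=C('x')+4=1+4=5
L[5]='x': occ=5, LF[5]=C('x')+5=1+5=6
L[6]='x': occ=6, LF[6]=C('x')+6=1+6=7
L[7]='y': occ=0, LF[7]=C('y')+0=12+0=12
L[8]='y': occ=1, LF[8]=C('y')+1=12+1=13
L[9]='x': occ=7, LF[9]=C('x')+7=1+7=8
L[10]='x': occ=8, LF[10]=C('x')+8=1+8=9
L[11]='y': occ=2, LF[11]=C('y')+2=12+2=14
L[12]='x': occ=9, LF[12]=C('x')+9=1+9=10
L[13]='y': occ=3, LF[13]=C('y')+3=12+3=15
L[14]='y': occ=4, LF[14]=C('y')+4=12+4=16
L[15]='x': occ=10, LF[15]=C('x')+10=1+10=11
L[16]='y': occ=5, LF[16]=C('y')+5=12+5=17
L[17]='y': occ=6, LF[17]=C('y')+6=12+6=18
L[18]='$': occ=0, LF[18]=C('$')+0=0+0=0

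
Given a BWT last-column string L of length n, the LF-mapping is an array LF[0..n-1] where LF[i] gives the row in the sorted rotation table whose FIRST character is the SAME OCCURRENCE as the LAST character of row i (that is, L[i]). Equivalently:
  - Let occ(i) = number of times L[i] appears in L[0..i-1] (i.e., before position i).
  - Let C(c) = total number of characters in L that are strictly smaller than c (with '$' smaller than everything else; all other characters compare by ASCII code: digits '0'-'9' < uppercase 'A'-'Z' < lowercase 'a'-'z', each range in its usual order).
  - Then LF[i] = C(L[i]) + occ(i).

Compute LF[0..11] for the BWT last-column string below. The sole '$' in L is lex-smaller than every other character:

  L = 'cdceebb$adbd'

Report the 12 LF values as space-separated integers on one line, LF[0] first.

Answer: 5 7 6 10 11 2 3 0 1 8 4 9

Derivation:
Char counts: '$':1, 'a':1, 'b':3, 'c':2, 'd':3, 'e':2
C (first-col start): C('$')=0, C('a')=1, C('b')=2, C('c')=5, C('d')=7, C('e')=10
L[0]='c': occ=0, LF[0]=C('c')+0=5+0=5
L[1]='d': occ=0, LF[1]=C('d')+0=7+0=7
L[2]='c': occ=1, LF[2]=C('c')+1=5+1=6
L[3]='e': occ=0, LF[3]=C('e')+0=10+0=10
L[4]='e': occ=1, LF[4]=C('e')+1=10+1=11
L[5]='b': occ=0, LF[5]=C('b')+0=2+0=2
L[6]='b': occ=1, LF[6]=C('b')+1=2+1=3
L[7]='$': occ=0, LF[7]=C('$')+0=0+0=0
L[8]='a': occ=0, LF[8]=C('a')+0=1+0=1
L[9]='d': occ=1, LF[9]=C('d')+1=7+1=8
L[10]='b': occ=2, LF[10]=C('b')+2=2+2=4
L[11]='d': occ=2, LF[11]=C('d')+2=7+2=9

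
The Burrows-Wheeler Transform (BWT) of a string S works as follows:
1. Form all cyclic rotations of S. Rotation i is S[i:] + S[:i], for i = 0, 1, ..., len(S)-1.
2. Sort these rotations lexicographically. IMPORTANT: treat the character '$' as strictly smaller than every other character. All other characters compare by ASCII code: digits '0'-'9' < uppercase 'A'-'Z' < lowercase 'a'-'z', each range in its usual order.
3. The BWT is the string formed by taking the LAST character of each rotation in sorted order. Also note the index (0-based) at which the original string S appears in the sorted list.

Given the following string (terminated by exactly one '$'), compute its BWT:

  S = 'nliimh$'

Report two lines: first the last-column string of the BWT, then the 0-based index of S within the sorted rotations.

All 7 rotations (rotation i = S[i:]+S[:i]):
  rot[0] = nliimh$
  rot[1] = liimh$n
  rot[2] = iimh$nl
  rot[3] = imh$nli
  rot[4] = mh$nlii
  rot[5] = h$nliim
  rot[6] = $nliimh
Sorted (with $ < everything):
  sorted[0] = $nliimh  (last char: 'h')
  sorted[1] = h$nliim  (last char: 'm')
  sorted[2] = iimh$nl  (last char: 'l')
  sorted[3] = imh$nli  (last char: 'i')
  sorted[4] = liimh$n  (last char: 'n')
  sorted[5] = mh$nlii  (last char: 'i')
  sorted[6] = nliimh$  (last char: '$')
Last column: hmlini$
Original string S is at sorted index 6

Answer: hmlini$
6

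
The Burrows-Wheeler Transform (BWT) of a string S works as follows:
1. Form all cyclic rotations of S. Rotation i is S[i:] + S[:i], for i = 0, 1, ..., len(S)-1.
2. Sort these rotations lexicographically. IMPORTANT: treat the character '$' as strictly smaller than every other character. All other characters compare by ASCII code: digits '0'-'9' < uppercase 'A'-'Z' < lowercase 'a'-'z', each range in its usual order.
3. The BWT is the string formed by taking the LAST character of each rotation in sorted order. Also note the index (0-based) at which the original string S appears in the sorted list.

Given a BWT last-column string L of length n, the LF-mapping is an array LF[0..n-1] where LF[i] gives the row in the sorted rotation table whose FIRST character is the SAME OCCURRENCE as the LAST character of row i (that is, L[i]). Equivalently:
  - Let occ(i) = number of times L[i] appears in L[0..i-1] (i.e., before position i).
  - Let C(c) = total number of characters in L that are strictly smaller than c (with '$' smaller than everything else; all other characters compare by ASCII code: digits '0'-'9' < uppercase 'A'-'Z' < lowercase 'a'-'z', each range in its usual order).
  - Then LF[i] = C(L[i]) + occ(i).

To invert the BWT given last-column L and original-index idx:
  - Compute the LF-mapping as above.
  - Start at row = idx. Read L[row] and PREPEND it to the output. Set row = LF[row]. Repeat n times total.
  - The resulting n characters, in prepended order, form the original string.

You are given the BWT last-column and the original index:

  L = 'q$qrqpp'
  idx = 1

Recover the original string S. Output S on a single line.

LF mapping: 3 0 4 6 5 1 2
Walk LF starting at row 1, prepending L[row]:
  step 1: row=1, L[1]='$', prepend. Next row=LF[1]=0
  step 2: row=0, L[0]='q', prepend. Next row=LF[0]=3
  step 3: row=3, L[3]='r', prepend. Next row=LF[3]=6
  step 4: row=6, L[6]='p', prepend. Next row=LF[6]=2
  step 5: row=2, L[2]='q', prepend. Next row=LF[2]=4
  step 6: row=4, L[4]='q', prepend. Next row=LF[4]=5
  step 7: row=5, L[5]='p', prepend. Next row=LF[5]=1
Reversed output: pqqprq$

Answer: pqqprq$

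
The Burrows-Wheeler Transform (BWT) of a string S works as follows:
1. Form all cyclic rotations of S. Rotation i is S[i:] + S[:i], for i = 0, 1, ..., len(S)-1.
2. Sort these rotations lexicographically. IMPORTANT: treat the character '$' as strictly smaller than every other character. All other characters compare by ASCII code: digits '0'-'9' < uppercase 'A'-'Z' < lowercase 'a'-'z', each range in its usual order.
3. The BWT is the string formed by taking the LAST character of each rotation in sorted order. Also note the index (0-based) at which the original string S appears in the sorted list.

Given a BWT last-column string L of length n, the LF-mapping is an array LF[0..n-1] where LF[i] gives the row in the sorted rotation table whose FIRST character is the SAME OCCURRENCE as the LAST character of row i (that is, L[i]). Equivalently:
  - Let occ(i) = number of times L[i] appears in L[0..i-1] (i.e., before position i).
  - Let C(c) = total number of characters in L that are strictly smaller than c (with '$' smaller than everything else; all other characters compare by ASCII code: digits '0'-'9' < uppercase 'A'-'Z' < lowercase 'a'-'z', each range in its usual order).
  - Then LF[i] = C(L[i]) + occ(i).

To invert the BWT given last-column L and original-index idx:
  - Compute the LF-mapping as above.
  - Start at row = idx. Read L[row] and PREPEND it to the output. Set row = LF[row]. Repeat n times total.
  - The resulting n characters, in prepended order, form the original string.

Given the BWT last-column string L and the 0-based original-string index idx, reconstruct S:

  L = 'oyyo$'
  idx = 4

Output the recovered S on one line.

LF mapping: 1 3 4 2 0
Walk LF starting at row 4, prepending L[row]:
  step 1: row=4, L[4]='$', prepend. Next row=LF[4]=0
  step 2: row=0, L[0]='o', prepend. Next row=LF[0]=1
  step 3: row=1, L[1]='y', prepend. Next row=LF[1]=3
  step 4: row=3, L[3]='o', prepend. Next row=LF[3]=2
  step 5: row=2, L[2]='y', prepend. Next row=LF[2]=4
Reversed output: yoyo$

Answer: yoyo$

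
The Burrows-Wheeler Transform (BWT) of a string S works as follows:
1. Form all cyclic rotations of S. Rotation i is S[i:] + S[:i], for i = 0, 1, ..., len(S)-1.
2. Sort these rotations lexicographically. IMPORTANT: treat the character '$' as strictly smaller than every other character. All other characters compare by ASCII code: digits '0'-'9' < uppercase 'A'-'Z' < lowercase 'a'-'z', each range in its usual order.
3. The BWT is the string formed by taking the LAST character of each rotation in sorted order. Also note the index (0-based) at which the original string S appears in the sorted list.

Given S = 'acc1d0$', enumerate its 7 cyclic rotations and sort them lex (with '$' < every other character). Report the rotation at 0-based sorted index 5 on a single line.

All 7 rotations (rotation i = S[i:]+S[:i]):
  rot[0] = acc1d0$
  rot[1] = cc1d0$a
  rot[2] = c1d0$ac
  rot[3] = 1d0$acc
  rot[4] = d0$acc1
  rot[5] = 0$acc1d
  rot[6] = $acc1d0
Sorted (with $ < everything):
  sorted[0] = $acc1d0
  sorted[1] = 0$acc1d
  sorted[2] = 1d0$acc
  sorted[3] = acc1d0$
  sorted[4] = c1d0$ac
  sorted[5] = cc1d0$a
  sorted[6] = d0$acc1
sorted[5] = cc1d0$a

Answer: cc1d0$a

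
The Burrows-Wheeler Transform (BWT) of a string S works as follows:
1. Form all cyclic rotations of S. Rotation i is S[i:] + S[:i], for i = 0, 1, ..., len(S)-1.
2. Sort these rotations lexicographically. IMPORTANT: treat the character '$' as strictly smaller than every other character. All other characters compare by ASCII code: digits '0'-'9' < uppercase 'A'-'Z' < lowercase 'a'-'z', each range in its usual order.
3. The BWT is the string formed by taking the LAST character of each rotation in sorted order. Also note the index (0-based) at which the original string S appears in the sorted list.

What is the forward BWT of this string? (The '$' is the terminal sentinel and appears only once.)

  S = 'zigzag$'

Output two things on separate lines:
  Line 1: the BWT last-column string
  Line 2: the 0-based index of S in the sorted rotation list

All 7 rotations (rotation i = S[i:]+S[:i]):
  rot[0] = zigzag$
  rot[1] = igzag$z
  rot[2] = gzag$zi
  rot[3] = zag$zig
  rot[4] = ag$zigz
  rot[5] = g$zigza
  rot[6] = $zigzag
Sorted (with $ < everything):
  sorted[0] = $zigzag  (last char: 'g')
  sorted[1] = ag$zigz  (last char: 'z')
  sorted[2] = g$zigza  (last char: 'a')
  sorted[3] = gzag$zi  (last char: 'i')
  sorted[4] = igzag$z  (last char: 'z')
  sorted[5] = zag$zig  (last char: 'g')
  sorted[6] = zigzag$  (last char: '$')
Last column: gzaizg$
Original string S is at sorted index 6

Answer: gzaizg$
6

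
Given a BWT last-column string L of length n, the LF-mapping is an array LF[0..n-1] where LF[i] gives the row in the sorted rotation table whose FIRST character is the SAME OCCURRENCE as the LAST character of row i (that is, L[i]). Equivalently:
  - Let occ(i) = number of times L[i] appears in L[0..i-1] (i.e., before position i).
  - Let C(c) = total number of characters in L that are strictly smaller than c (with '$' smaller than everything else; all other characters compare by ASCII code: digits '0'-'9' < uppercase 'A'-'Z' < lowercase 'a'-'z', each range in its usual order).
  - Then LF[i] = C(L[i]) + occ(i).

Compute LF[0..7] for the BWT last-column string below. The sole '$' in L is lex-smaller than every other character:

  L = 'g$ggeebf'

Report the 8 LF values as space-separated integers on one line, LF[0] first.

Answer: 5 0 6 7 2 3 1 4

Derivation:
Char counts: '$':1, 'b':1, 'e':2, 'f':1, 'g':3
C (first-col start): C('$')=0, C('b')=1, C('e')=2, C('f')=4, C('g')=5
L[0]='g': occ=0, LF[0]=C('g')+0=5+0=5
L[1]='$': occ=0, LF[1]=C('$')+0=0+0=0
L[2]='g': occ=1, LF[2]=C('g')+1=5+1=6
L[3]='g': occ=2, LF[3]=C('g')+2=5+2=7
L[4]='e': occ=0, LF[4]=C('e')+0=2+0=2
L[5]='e': occ=1, LF[5]=C('e')+1=2+1=3
L[6]='b': occ=0, LF[6]=C('b')+0=1+0=1
L[7]='f': occ=0, LF[7]=C('f')+0=4+0=4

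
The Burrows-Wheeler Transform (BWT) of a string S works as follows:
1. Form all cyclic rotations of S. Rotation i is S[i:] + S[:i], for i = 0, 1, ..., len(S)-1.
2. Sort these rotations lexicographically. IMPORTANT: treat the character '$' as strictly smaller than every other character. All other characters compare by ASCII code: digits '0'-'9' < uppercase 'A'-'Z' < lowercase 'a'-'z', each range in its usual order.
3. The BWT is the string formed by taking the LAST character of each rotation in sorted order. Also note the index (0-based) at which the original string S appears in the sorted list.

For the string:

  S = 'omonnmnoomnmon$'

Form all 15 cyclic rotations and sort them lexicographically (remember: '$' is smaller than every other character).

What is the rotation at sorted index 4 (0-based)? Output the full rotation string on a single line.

All 15 rotations (rotation i = S[i:]+S[:i]):
  rot[0] = omonnmnoomnmon$
  rot[1] = monnmnoomnmon$o
  rot[2] = onnmnoomnmon$om
  rot[3] = nnmnoomnmon$omo
  rot[4] = nmnoomnmon$omon
  rot[5] = mnoomnmon$omonn
  rot[6] = noomnmon$omonnm
  rot[7] = oomnmon$omonnmn
  rot[8] = omnmon$omonnmno
  rot[9] = mnmon$omonnmnoo
  rot[10] = nmon$omonnmnoom
  rot[11] = mon$omonnmnoomn
  rot[12] = on$omonnmnoomnm
  rot[13] = n$omonnmnoomnmo
  rot[14] = $omonnmnoomnmon
Sorted (with $ < everything):
  sorted[0] = $omonnmnoomnmon
  sorted[1] = mnmon$omonnmnoo
  sorted[2] = mnoomnmon$omonn
  sorted[3] = mon$omonnmnoomn
  sorted[4] = monnmnoomnmon$o
  sorted[5] = n$omonnmnoomnmo
  sorted[6] = nmnoomnmon$omon
  sorted[7] = nmon$omonnmnoom
  sorted[8] = nnmnoomnmon$omo
  sorted[9] = noomnmon$omonnm
  sorted[10] = omnmon$omonnmno
  sorted[11] = omonnmnoomnmon$
  sorted[12] = on$omonnmnoomnm
  sorted[13] = onnmnoomnmon$om
  sorted[14] = oomnmon$omonnmn
sorted[4] = monnmnoomnmon$o

Answer: monnmnoomnmon$o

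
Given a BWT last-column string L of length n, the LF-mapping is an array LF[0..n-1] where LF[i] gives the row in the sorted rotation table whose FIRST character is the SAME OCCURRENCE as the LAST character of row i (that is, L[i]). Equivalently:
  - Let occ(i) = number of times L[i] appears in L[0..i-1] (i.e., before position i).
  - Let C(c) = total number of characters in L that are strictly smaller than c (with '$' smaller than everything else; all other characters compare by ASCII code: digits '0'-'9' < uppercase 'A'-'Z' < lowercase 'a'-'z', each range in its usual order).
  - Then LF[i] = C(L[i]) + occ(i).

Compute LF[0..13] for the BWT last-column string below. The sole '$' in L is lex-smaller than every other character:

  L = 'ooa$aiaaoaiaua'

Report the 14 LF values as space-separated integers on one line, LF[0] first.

Char counts: '$':1, 'a':7, 'i':2, 'o':3, 'u':1
C (first-col start): C('$')=0, C('a')=1, C('i')=8, C('o')=10, C('u')=13
L[0]='o': occ=0, LF[0]=C('o')+0=10+0=10
L[1]='o': occ=1, LF[1]=C('o')+1=10+1=11
L[2]='a': occ=0, LF[2]=C('a')+0=1+0=1
L[3]='$': occ=0, LF[3]=C('$')+0=0+0=0
L[4]='a': occ=1, LF[4]=C('a')+1=1+1=2
L[5]='i': occ=0, LF[5]=C('i')+0=8+0=8
L[6]='a': occ=2, LF[6]=C('a')+2=1+2=3
L[7]='a': occ=3, LF[7]=C('a')+3=1+3=4
L[8]='o': occ=2, LF[8]=C('o')+2=10+2=12
L[9]='a': occ=4, LF[9]=C('a')+4=1+4=5
L[10]='i': occ=1, LF[10]=C('i')+1=8+1=9
L[11]='a': occ=5, LF[11]=C('a')+5=1+5=6
L[12]='u': occ=0, LF[12]=C('u')+0=13+0=13
L[13]='a': occ=6, LF[13]=C('a')+6=1+6=7

Answer: 10 11 1 0 2 8 3 4 12 5 9 6 13 7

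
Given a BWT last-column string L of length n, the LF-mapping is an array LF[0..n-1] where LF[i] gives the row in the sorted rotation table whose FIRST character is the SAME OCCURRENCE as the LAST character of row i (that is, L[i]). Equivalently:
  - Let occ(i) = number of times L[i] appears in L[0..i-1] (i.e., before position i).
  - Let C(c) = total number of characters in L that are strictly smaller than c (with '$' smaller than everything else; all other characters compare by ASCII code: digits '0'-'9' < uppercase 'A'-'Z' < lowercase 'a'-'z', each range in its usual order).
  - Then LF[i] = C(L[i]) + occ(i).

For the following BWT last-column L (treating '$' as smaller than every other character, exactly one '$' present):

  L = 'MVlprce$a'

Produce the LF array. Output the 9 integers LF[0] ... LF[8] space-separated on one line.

Answer: 1 2 6 7 8 4 5 0 3

Derivation:
Char counts: '$':1, 'M':1, 'V':1, 'a':1, 'c':1, 'e':1, 'l':1, 'p':1, 'r':1
C (first-col start): C('$')=0, C('M')=1, C('V')=2, C('a')=3, C('c')=4, C('e')=5, C('l')=6, C('p')=7, C('r')=8
L[0]='M': occ=0, LF[0]=C('M')+0=1+0=1
L[1]='V': occ=0, LF[1]=C('V')+0=2+0=2
L[2]='l': occ=0, LF[2]=C('l')+0=6+0=6
L[3]='p': occ=0, LF[3]=C('p')+0=7+0=7
L[4]='r': occ=0, LF[4]=C('r')+0=8+0=8
L[5]='c': occ=0, LF[5]=C('c')+0=4+0=4
L[6]='e': occ=0, LF[6]=C('e')+0=5+0=5
L[7]='$': occ=0, LF[7]=C('$')+0=0+0=0
L[8]='a': occ=0, LF[8]=C('a')+0=3+0=3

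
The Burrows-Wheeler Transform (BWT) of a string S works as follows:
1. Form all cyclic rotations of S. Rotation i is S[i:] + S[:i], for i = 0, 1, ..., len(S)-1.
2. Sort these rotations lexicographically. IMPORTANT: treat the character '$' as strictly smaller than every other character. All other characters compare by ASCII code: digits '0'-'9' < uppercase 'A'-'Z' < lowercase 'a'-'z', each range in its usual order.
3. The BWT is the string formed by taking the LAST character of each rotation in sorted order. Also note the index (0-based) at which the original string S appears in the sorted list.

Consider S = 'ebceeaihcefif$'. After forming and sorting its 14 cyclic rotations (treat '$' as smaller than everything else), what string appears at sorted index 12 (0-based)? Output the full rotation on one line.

Answer: if$ebceeaihcef

Derivation:
All 14 rotations (rotation i = S[i:]+S[:i]):
  rot[0] = ebceeaihcefif$
  rot[1] = bceeaihcefif$e
  rot[2] = ceeaihcefif$eb
  rot[3] = eeaihcefif$ebc
  rot[4] = eaihcefif$ebce
  rot[5] = aihcefif$ebcee
  rot[6] = ihcefif$ebceea
  rot[7] = hcefif$ebceeai
  rot[8] = cefif$ebceeaih
  rot[9] = efif$ebceeaihc
  rot[10] = fif$ebceeaihce
  rot[11] = if$ebceeaihcef
  rot[12] = f$ebceeaihcefi
  rot[13] = $ebceeaihcefif
Sorted (with $ < everything):
  sorted[0] = $ebceeaihcefif
  sorted[1] = aihcefif$ebcee
  sorted[2] = bceeaihcefif$e
  sorted[3] = ceeaihcefif$eb
  sorted[4] = cefif$ebceeaih
  sorted[5] = eaihcefif$ebce
  sorted[6] = ebceeaihcefif$
  sorted[7] = eeaihcefif$ebc
  sorted[8] = efif$ebceeaihc
  sorted[9] = f$ebceeaihcefi
  sorted[10] = fif$ebceeaihce
  sorted[11] = hcefif$ebceeai
  sorted[12] = if$ebceeaihcef
  sorted[13] = ihcefif$ebceea
sorted[12] = if$ebceeaihcef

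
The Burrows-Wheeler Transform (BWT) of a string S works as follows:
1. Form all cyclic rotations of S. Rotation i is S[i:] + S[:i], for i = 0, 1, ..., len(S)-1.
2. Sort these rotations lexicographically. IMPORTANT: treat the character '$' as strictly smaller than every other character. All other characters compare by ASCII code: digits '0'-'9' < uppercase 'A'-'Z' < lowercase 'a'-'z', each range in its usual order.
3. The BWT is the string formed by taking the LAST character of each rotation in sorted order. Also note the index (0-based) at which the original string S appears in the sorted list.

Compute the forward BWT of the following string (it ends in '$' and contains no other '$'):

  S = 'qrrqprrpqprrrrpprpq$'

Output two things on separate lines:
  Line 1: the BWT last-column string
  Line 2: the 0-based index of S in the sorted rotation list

All 20 rotations (rotation i = S[i:]+S[:i]):
  rot[0] = qrrqprrpqprrrrpprpq$
  rot[1] = rrqprrpqprrrrpprpq$q
  rot[2] = rqprrpqprrrrpprpq$qr
  rot[3] = qprrpqprrrrpprpq$qrr
  rot[4] = prrpqprrrrpprpq$qrrq
  rot[5] = rrpqprrrrpprpq$qrrqp
  rot[6] = rpqprrrrpprpq$qrrqpr
  rot[7] = pqprrrrpprpq$qrrqprr
  rot[8] = qprrrrpprpq$qrrqprrp
  rot[9] = prrrrpprpq$qrrqprrpq
  rot[10] = rrrrpprpq$qrrqprrpqp
  rot[11] = rrrpprpq$qrrqprrpqpr
  rot[12] = rrpprpq$qrrqprrpqprr
  rot[13] = rpprpq$qrrqprrpqprrr
  rot[14] = pprpq$qrrqprrpqprrrr
  rot[15] = prpq$qrrqprrpqprrrrp
  rot[16] = rpq$qrrqprrpqprrrrpp
  rot[17] = pq$qrrqprrpqprrrrppr
  rot[18] = q$qrrqprrpqprrrrpprp
  rot[19] = $qrrqprrpqprrrrpprpq
Sorted (with $ < everything):
  sorted[0] = $qrrqprrpqprrrrpprpq  (last char: 'q')
  sorted[1] = pprpq$qrrqprrpqprrrr  (last char: 'r')
  sorted[2] = pq$qrrqprrpqprrrrppr  (last char: 'r')
  sorted[3] = pqprrrrpprpq$qrrqprr  (last char: 'r')
  sorted[4] = prpq$qrrqprrpqprrrrp  (last char: 'p')
  sorted[5] = prrpqprrrrpprpq$qrrq  (last char: 'q')
  sorted[6] = prrrrpprpq$qrrqprrpq  (last char: 'q')
  sorted[7] = q$qrrqprrpqprrrrpprp  (last char: 'p')
  sorted[8] = qprrpqprrrrpprpq$qrr  (last char: 'r')
  sorted[9] = qprrrrpprpq$qrrqprrp  (last char: 'p')
  sorted[10] = qrrqprrpqprrrrpprpq$  (last char: '$')
  sorted[11] = rpprpq$qrrqprrpqprrr  (last char: 'r')
  sorted[12] = rpq$qrrqprrpqprrrrpp  (last char: 'p')
  sorted[13] = rpqprrrrpprpq$qrrqpr  (last char: 'r')
  sorted[14] = rqprrpqprrrrpprpq$qr  (last char: 'r')
  sorted[15] = rrpprpq$qrrqprrpqprr  (last char: 'r')
  sorted[16] = rrpqprrrrpprpq$qrrqp  (last char: 'p')
  sorted[17] = rrqprrpqprrrrpprpq$q  (last char: 'q')
  sorted[18] = rrrpprpq$qrrqprrpqpr  (last char: 'r')
  sorted[19] = rrrrpprpq$qrrqprrpqp  (last char: 'p')
Last column: qrrrpqqprp$rprrrpqrp
Original string S is at sorted index 10

Answer: qrrrpqqprp$rprrrpqrp
10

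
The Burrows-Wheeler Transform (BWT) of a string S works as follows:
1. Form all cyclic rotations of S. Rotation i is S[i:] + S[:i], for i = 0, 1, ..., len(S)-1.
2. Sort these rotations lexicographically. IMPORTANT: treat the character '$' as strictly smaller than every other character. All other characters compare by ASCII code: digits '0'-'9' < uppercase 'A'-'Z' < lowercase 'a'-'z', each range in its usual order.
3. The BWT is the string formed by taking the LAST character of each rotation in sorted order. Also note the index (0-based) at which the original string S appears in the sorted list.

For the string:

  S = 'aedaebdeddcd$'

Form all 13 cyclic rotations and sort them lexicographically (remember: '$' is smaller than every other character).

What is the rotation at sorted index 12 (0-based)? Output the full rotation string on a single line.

Answer: eddcd$aedaebd

Derivation:
All 13 rotations (rotation i = S[i:]+S[:i]):
  rot[0] = aedaebdeddcd$
  rot[1] = edaebdeddcd$a
  rot[2] = daebdeddcd$ae
  rot[3] = aebdeddcd$aed
  rot[4] = ebdeddcd$aeda
  rot[5] = bdeddcd$aedae
  rot[6] = deddcd$aedaeb
  rot[7] = eddcd$aedaebd
  rot[8] = ddcd$aedaebde
  rot[9] = dcd$aedaebded
  rot[10] = cd$aedaebdedd
  rot[11] = d$aedaebdeddc
  rot[12] = $aedaebdeddcd
Sorted (with $ < everything):
  sorted[0] = $aedaebdeddcd
  sorted[1] = aebdeddcd$aed
  sorted[2] = aedaebdeddcd$
  sorted[3] = bdeddcd$aedae
  sorted[4] = cd$aedaebdedd
  sorted[5] = d$aedaebdeddc
  sorted[6] = daebdeddcd$ae
  sorted[7] = dcd$aedaebded
  sorted[8] = ddcd$aedaebde
  sorted[9] = deddcd$aedaeb
  sorted[10] = ebdeddcd$aeda
  sorted[11] = edaebdeddcd$a
  sorted[12] = eddcd$aedaebd
sorted[12] = eddcd$aedaebd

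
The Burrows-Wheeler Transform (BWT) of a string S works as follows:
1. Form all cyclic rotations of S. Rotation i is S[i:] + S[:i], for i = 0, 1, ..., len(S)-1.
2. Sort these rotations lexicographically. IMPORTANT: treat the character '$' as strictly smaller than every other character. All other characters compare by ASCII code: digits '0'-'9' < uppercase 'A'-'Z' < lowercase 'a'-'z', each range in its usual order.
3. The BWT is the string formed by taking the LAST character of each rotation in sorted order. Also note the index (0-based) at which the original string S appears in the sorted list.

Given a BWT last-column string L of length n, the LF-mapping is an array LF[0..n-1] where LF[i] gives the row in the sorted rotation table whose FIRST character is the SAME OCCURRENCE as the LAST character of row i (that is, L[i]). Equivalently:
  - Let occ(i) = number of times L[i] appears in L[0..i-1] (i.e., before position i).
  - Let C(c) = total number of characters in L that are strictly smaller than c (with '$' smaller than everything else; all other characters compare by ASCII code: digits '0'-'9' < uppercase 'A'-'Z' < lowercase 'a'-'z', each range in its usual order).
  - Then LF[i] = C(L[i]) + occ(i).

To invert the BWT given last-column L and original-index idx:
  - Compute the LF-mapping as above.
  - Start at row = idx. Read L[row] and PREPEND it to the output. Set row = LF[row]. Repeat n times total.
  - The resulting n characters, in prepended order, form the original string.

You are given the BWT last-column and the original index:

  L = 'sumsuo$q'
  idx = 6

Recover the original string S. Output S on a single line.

LF mapping: 4 6 1 5 7 2 0 3
Walk LF starting at row 6, prepending L[row]:
  step 1: row=6, L[6]='$', prepend. Next row=LF[6]=0
  step 2: row=0, L[0]='s', prepend. Next row=LF[0]=4
  step 3: row=4, L[4]='u', prepend. Next row=LF[4]=7
  step 4: row=7, L[7]='q', prepend. Next row=LF[7]=3
  step 5: row=3, L[3]='s', prepend. Next row=LF[3]=5
  step 6: row=5, L[5]='o', prepend. Next row=LF[5]=2
  step 7: row=2, L[2]='m', prepend. Next row=LF[2]=1
  step 8: row=1, L[1]='u', prepend. Next row=LF[1]=6
Reversed output: umosqus$

Answer: umosqus$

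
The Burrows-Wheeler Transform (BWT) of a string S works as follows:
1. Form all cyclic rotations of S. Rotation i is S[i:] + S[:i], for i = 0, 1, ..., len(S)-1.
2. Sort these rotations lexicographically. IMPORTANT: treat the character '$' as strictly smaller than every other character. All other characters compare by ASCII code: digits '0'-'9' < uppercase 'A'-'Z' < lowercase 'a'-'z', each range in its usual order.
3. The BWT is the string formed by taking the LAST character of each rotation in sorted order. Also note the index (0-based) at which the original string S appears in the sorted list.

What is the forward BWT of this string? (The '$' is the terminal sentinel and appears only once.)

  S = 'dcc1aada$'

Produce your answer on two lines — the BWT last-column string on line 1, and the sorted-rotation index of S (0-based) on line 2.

All 9 rotations (rotation i = S[i:]+S[:i]):
  rot[0] = dcc1aada$
  rot[1] = cc1aada$d
  rot[2] = c1aada$dc
  rot[3] = 1aada$dcc
  rot[4] = aada$dcc1
  rot[5] = ada$dcc1a
  rot[6] = da$dcc1aa
  rot[7] = a$dcc1aad
  rot[8] = $dcc1aada
Sorted (with $ < everything):
  sorted[0] = $dcc1aada  (last char: 'a')
  sorted[1] = 1aada$dcc  (last char: 'c')
  sorted[2] = a$dcc1aad  (last char: 'd')
  sorted[3] = aada$dcc1  (last char: '1')
  sorted[4] = ada$dcc1a  (last char: 'a')
  sorted[5] = c1aada$dc  (last char: 'c')
  sorted[6] = cc1aada$d  (last char: 'd')
  sorted[7] = da$dcc1aa  (last char: 'a')
  sorted[8] = dcc1aada$  (last char: '$')
Last column: acd1acda$
Original string S is at sorted index 8

Answer: acd1acda$
8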